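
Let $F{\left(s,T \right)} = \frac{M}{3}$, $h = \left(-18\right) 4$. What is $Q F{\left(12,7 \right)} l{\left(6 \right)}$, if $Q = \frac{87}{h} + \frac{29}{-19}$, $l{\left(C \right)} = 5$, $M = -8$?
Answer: $\frac{6235}{171} \approx 36.462$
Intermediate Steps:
$h = -72$
$F{\left(s,T \right)} = - \frac{8}{3}$
$Q = - \frac{1247}{456}$ ($Q = \frac{87}{-72} + \frac{29}{-19} = 87 \left(- \frac{1}{72}\right) + 29 \left(- \frac{1}{19}\right) = - \frac{29}{24} - \frac{29}{19} = - \frac{1247}{456} \approx -2.7346$)
$Q F{\left(12,7 \right)} l{\left(6 \right)} = \left(- \frac{1247}{456}\right) \left(- \frac{8}{3}\right) 5 = \frac{1247}{171} \cdot 5 = \frac{6235}{171}$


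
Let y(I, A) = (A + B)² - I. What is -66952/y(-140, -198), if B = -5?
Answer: -66952/41349 ≈ -1.6192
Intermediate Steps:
y(I, A) = (-5 + A)² - I (y(I, A) = (A - 5)² - I = (-5 + A)² - I)
-66952/y(-140, -198) = -66952/((-5 - 198)² - 1*(-140)) = -66952/((-203)² + 140) = -66952/(41209 + 140) = -66952/41349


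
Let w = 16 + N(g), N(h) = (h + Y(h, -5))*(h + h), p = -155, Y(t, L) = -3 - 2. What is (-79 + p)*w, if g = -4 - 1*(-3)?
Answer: -6552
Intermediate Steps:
Y(t, L) = -5
g = -1 (g = -4 + 3 = -1)
N(h) = 2*h*(-5 + h) (N(h) = (h - 5)*(h + h) = (-5 + h)*(2*h) = 2*h*(-5 + h))
w = 28 (w = 16 + 2*(-1)*(-5 - 1) = 16 + 2*(-1)*(-6) = 16 + 12 = 28)
(-79 + p)*w = (-79 - 155)*28 = -234*28 = -6552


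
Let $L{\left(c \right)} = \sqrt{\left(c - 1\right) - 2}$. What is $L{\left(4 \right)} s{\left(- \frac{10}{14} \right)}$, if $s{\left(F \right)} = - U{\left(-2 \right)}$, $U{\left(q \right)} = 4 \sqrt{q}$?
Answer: $- 4 i \sqrt{2} \approx - 5.6569 i$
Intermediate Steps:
$s{\left(F \right)} = - 4 i \sqrt{2}$ ($s{\left(F \right)} = - 4 \sqrt{-2} = - 4 i \sqrt{2}$)
$L{\left(c \right)} = \sqrt{-3 + c}$ ($L{\left(c \right)} = \sqrt{\left(-1 + c\right) - 2} = \sqrt{-3 + c}$)
$L{\left(4 \right)} s{\left(- \frac{10}{14} \right)} = \sqrt{-3 + 4} \left(- 4 i \sqrt{2}\right) = \sqrt{1} \left(- 4 i \sqrt{2}\right) = 1 \left(- 4 i \sqrt{2}\right) = - 4 i \sqrt{2}$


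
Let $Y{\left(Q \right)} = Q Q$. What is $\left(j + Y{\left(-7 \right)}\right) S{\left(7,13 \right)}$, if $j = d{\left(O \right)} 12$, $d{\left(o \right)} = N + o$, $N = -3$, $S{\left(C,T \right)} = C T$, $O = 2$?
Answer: $3367$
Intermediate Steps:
$d{\left(o \right)} = -3 + o$
$j = -12$ ($j = \left(-3 + 2\right) 12 = \left(-1\right) 12 = -12$)
$Y{\left(Q \right)} = Q^{2}$
$\left(j + Y{\left(-7 \right)}\right) S{\left(7,13 \right)} = \left(-12 + \left(-7\right)^{2}\right) 7 \cdot 13 = \left(-12 + 49\right) 91 = 37 \cdot 91 = 3367$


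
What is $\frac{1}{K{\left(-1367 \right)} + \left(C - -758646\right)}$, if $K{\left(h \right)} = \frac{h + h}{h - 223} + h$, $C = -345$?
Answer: $\frac{795}{601763897} \approx 1.3211 \cdot 10^{-6}$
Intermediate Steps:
$K{\left(h \right)} = h + \frac{2 h}{-223 + h}$ ($K{\left(h \right)} = \frac{2 h}{-223 + h} + h = h + \frac{2 h}{-223 + h}$)
$\frac{1}{K{\left(-1367 \right)} + \left(C - -758646\right)} = \frac{1}{- \frac{1367 \left(-221 - 1367\right)}{-223 - 1367} - -758301} = \frac{1}{\left(-1367\right) \frac{1}{-1590} \left(-1588\right) + \left(-345 + 758646\right)} = \frac{1}{\left(-1367\right) \left(- \frac{1}{1590}\right) \left(-1588\right) + 758301} = \frac{1}{- \frac{1085398}{795} + 758301} = \frac{1}{\frac{601763897}{795}} = \frac{795}{601763897}$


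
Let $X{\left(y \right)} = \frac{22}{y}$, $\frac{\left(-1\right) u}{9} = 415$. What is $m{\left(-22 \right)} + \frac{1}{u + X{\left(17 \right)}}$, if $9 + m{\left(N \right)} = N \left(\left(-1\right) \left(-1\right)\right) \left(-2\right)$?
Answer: $\frac{2221538}{63473} \approx 35.0$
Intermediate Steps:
$u = -3735$ ($u = \left(-9\right) 415 = -3735$)
$m{\left(N \right)} = -9 - 2 N$ ($m{\left(N \right)} = -9 + N \left(\left(-1\right) \left(-1\right)\right) \left(-2\right) = -9 + N 1 \left(-2\right) = -9 + N \left(-2\right) = -9 - 2 N$)
$m{\left(-22 \right)} + \frac{1}{u + X{\left(17 \right)}} = \left(-9 - -44\right) + \frac{1}{-3735 + \frac{22}{17}} = \left(-9 + 44\right) + \frac{1}{-3735 + 22 \cdot \frac{1}{17}} = 35 + \frac{1}{-3735 + \frac{22}{17}} = 35 + \frac{1}{- \frac{63473}{17}} = 35 - \frac{17}{63473} = \frac{2221538}{63473}$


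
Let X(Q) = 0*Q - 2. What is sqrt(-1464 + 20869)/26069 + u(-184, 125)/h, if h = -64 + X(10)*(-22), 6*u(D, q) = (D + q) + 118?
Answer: -59/120 + sqrt(19405)/26069 ≈ -0.48632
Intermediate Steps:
u(D, q) = 59/3 + D/6 + q/6 (u(D, q) = ((D + q) + 118)/6 = (118 + D + q)/6 = 59/3 + D/6 + q/6)
X(Q) = -2 (X(Q) = 0 - 2 = -2)
h = -20 (h = -64 - 2*(-22) = -64 + 44 = -20)
sqrt(-1464 + 20869)/26069 + u(-184, 125)/h = sqrt(-1464 + 20869)/26069 + (59/3 + (1/6)*(-184) + (1/6)*125)/(-20) = sqrt(19405)*(1/26069) + (59/3 - 92/3 + 125/6)*(-1/20) = sqrt(19405)/26069 + (59/6)*(-1/20) = sqrt(19405)/26069 - 59/120 = -59/120 + sqrt(19405)/26069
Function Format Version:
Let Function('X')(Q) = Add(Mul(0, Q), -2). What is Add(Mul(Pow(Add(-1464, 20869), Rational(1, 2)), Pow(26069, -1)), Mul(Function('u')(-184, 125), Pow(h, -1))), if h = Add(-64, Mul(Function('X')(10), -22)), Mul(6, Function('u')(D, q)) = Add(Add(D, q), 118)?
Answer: Add(Rational(-59, 120), Mul(Rational(1, 26069), Pow(19405, Rational(1, 2)))) ≈ -0.48632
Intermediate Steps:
Function('u')(D, q) = Add(Rational(59, 3), Mul(Rational(1, 6), D), Mul(Rational(1, 6), q)) (Function('u')(D, q) = Mul(Rational(1, 6), Add(Add(D, q), 118)) = Mul(Rational(1, 6), Add(118, D, q)) = Add(Rational(59, 3), Mul(Rational(1, 6), D), Mul(Rational(1, 6), q)))
Function('X')(Q) = -2 (Function('X')(Q) = Add(0, -2) = -2)
h = -20 (h = Add(-64, Mul(-2, -22)) = Add(-64, 44) = -20)
Add(Mul(Pow(Add(-1464, 20869), Rational(1, 2)), Pow(26069, -1)), Mul(Function('u')(-184, 125), Pow(h, -1))) = Add(Mul(Pow(Add(-1464, 20869), Rational(1, 2)), Pow(26069, -1)), Mul(Add(Rational(59, 3), Mul(Rational(1, 6), -184), Mul(Rational(1, 6), 125)), Pow(-20, -1))) = Add(Mul(Pow(19405, Rational(1, 2)), Rational(1, 26069)), Mul(Add(Rational(59, 3), Rational(-92, 3), Rational(125, 6)), Rational(-1, 20))) = Add(Mul(Rational(1, 26069), Pow(19405, Rational(1, 2))), Mul(Rational(59, 6), Rational(-1, 20))) = Add(Mul(Rational(1, 26069), Pow(19405, Rational(1, 2))), Rational(-59, 120)) = Add(Rational(-59, 120), Mul(Rational(1, 26069), Pow(19405, Rational(1, 2))))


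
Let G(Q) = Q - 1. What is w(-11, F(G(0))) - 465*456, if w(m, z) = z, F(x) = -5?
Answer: -212045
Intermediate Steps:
G(Q) = -1 + Q
w(-11, F(G(0))) - 465*456 = -5 - 465*456 = -5 - 212040 = -212045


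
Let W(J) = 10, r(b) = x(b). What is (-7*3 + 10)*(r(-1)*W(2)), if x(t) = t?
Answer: 110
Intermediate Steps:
r(b) = b
(-7*3 + 10)*(r(-1)*W(2)) = (-7*3 + 10)*(-1*10) = (-21 + 10)*(-10) = -11*(-10) = 110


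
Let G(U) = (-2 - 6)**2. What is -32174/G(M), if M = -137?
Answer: -16087/32 ≈ -502.72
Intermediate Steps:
G(U) = 64 (G(U) = (-8)**2 = 64)
-32174/G(M) = -32174/64 = -32174*1/64 = -16087/32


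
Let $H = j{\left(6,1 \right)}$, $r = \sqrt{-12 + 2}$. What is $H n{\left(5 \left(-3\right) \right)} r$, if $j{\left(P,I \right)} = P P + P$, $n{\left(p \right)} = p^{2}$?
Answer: $9450 i \sqrt{10} \approx 29884.0 i$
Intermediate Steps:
$r = i \sqrt{10}$ ($r = \sqrt{-10} = i \sqrt{10} \approx 3.1623 i$)
$j{\left(P,I \right)} = P + P^{2}$ ($j{\left(P,I \right)} = P^{2} + P = P + P^{2}$)
$H = 42$ ($H = 6 \left(1 + 6\right) = 6 \cdot 7 = 42$)
$H n{\left(5 \left(-3\right) \right)} r = 42 \left(5 \left(-3\right)\right)^{2} i \sqrt{10} = 42 \left(-15\right)^{2} i \sqrt{10} = 42 \cdot 225 i \sqrt{10} = 9450 i \sqrt{10}$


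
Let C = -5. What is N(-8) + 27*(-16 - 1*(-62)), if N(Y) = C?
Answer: 1237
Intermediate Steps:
N(Y) = -5
N(-8) + 27*(-16 - 1*(-62)) = -5 + 27*(-16 - 1*(-62)) = -5 + 27*(-16 + 62) = -5 + 27*46 = -5 + 1242 = 1237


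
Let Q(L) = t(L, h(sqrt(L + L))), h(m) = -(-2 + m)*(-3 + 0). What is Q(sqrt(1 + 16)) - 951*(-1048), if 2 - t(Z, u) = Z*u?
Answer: 996650 + 3*sqrt(17)*(2 - sqrt(2)*17**(1/4)) ≈ 9.9664e+5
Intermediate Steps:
h(m) = -6 + 3*m (h(m) = -(-2 + m)*(-3) = -(6 - 3*m) = -6 + 3*m)
t(Z, u) = 2 - Z*u
Q(L) = 2 - L*(-6 + 3*sqrt(2)*sqrt(L)) (Q(L) = 2 - L*(-6 + 3*sqrt(L + L)) = 2 - L*(-6 + 3*sqrt(2*L)) = 2 - L*(-6 + 3*(sqrt(2)*sqrt(L))) = 2 - L*(-6 + 3*sqrt(2)*sqrt(L)))
Q(sqrt(1 + 16)) - 951*(-1048) = (2 - 3*sqrt(1 + 16)*(-2 + sqrt(2)*sqrt(sqrt(1 + 16)))) - 951*(-1048) = (2 - 3*sqrt(17)*(-2 + sqrt(2)*sqrt(sqrt(17)))) + 996648 = (2 - 3*sqrt(17)*(-2 + sqrt(2)*17**(1/4))) + 996648 = 996650 - 3*sqrt(17)*(-2 + sqrt(2)*17**(1/4))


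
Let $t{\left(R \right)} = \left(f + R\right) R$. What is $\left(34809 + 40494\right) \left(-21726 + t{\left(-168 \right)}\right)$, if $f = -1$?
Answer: $501969798$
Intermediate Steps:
$t{\left(R \right)} = R \left(-1 + R\right)$ ($t{\left(R \right)} = \left(-1 + R\right) R = R \left(-1 + R\right)$)
$\left(34809 + 40494\right) \left(-21726 + t{\left(-168 \right)}\right) = \left(34809 + 40494\right) \left(-21726 - 168 \left(-1 - 168\right)\right) = 75303 \left(-21726 - -28392\right) = 75303 \left(-21726 + 28392\right) = 75303 \cdot 6666 = 501969798$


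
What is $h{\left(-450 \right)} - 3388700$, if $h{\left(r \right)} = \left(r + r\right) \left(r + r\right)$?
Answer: $-2578700$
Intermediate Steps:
$h{\left(r \right)} = 4 r^{2}$ ($h{\left(r \right)} = 2 r 2 r = 4 r^{2}$)
$h{\left(-450 \right)} - 3388700 = 4 \left(-450\right)^{2} - 3388700 = 4 \cdot 202500 - 3388700 = 810000 - 3388700 = -2578700$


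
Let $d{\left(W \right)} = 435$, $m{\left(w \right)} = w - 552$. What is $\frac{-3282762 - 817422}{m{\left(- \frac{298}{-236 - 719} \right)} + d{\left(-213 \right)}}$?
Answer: $\frac{3915675720}{111437} \approx 35138.0$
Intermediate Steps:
$m{\left(w \right)} = -552 + w$
$\frac{-3282762 - 817422}{m{\left(- \frac{298}{-236 - 719} \right)} + d{\left(-213 \right)}} = \frac{-3282762 - 817422}{\left(-552 - \frac{298}{-236 - 719}\right) + 435} = - \frac{4100184}{\left(-552 - \frac{298}{-236 - 719}\right) + 435} = - \frac{4100184}{\left(-552 - \frac{298}{-955}\right) + 435} = - \frac{4100184}{\left(-552 - - \frac{298}{955}\right) + 435} = - \frac{4100184}{\left(-552 + \frac{298}{955}\right) + 435} = - \frac{4100184}{- \frac{526862}{955} + 435} = - \frac{4100184}{- \frac{111437}{955}} = \left(-4100184\right) \left(- \frac{955}{111437}\right) = \frac{3915675720}{111437}$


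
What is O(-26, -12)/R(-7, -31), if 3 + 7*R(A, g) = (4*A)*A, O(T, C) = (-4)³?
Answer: -448/193 ≈ -2.3212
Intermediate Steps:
O(T, C) = -64
R(A, g) = -3/7 + 4*A²/7 (R(A, g) = -3/7 + ((4*A)*A)/7 = -3/7 + (4*A²)/7 = -3/7 + 4*A²/7)
O(-26, -12)/R(-7, -31) = -64/(-3/7 + (4/7)*(-7)²) = -64/(-3/7 + (4/7)*49) = -64/(-3/7 + 28) = -64/193/7 = -64*7/193 = -448/193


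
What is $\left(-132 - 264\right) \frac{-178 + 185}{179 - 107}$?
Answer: $- \frac{77}{2} \approx -38.5$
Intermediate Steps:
$\left(-132 - 264\right) \frac{-178 + 185}{179 - 107} = - 396 \cdot \frac{7}{72} = - 396 \cdot 7 \cdot \frac{1}{72} = \left(-396\right) \frac{7}{72} = - \frac{77}{2}$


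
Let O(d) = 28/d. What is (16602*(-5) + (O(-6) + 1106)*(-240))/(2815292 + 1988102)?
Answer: -173665/2401697 ≈ -0.072309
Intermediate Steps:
(16602*(-5) + (O(-6) + 1106)*(-240))/(2815292 + 1988102) = (16602*(-5) + (28/(-6) + 1106)*(-240))/(2815292 + 1988102) = (-83010 + (28*(-⅙) + 1106)*(-240))/4803394 = (-83010 + (-14/3 + 1106)*(-240))*(1/4803394) = (-83010 + (3304/3)*(-240))*(1/4803394) = (-83010 - 264320)*(1/4803394) = -347330*1/4803394 = -173665/2401697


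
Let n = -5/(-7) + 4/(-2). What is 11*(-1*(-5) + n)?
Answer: 286/7 ≈ 40.857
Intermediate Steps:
n = -9/7 (n = -5*(-⅐) + 4*(-½) = 5/7 - 2 = -9/7 ≈ -1.2857)
11*(-1*(-5) + n) = 11*(-1*(-5) - 9/7) = 11*(5 - 9/7) = 11*(26/7) = 286/7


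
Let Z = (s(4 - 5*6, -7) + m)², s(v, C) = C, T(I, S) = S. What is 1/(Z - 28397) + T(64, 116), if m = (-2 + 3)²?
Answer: 3289875/28361 ≈ 116.00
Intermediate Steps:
m = 1 (m = 1² = 1)
Z = 36 (Z = (-7 + 1)² = (-6)² = 36)
1/(Z - 28397) + T(64, 116) = 1/(36 - 28397) + 116 = 1/(-28361) + 116 = -1/28361 + 116 = 3289875/28361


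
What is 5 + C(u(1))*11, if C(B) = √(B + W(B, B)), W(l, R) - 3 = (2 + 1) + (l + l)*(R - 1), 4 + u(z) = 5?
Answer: 5 + 11*√7 ≈ 34.103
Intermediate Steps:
u(z) = 1 (u(z) = -4 + 5 = 1)
W(l, R) = 6 + 2*l*(-1 + R) (W(l, R) = 3 + ((2 + 1) + (l + l)*(R - 1)) = 3 + (3 + (2*l)*(-1 + R)) = 3 + (3 + 2*l*(-1 + R)) = 6 + 2*l*(-1 + R))
C(B) = √(6 - B + 2*B²) (C(B) = √(B + (6 - 2*B + 2*B*B)) = √(B + (6 - 2*B + 2*B²)) = √(6 - B + 2*B²))
5 + C(u(1))*11 = 5 + √(6 - 1*1 + 2*1²)*11 = 5 + √(6 - 1 + 2*1)*11 = 5 + √(6 - 1 + 2)*11 = 5 + √7*11 = 5 + 11*√7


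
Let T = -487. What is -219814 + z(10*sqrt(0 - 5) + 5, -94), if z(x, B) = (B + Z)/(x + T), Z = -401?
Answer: -8529622691/38804 + 825*I*sqrt(5)/38804 ≈ -2.1981e+5 + 0.04754*I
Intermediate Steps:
z(x, B) = (-401 + B)/(-487 + x) (z(x, B) = (B - 401)/(x - 487) = (-401 + B)/(-487 + x))
-219814 + z(10*sqrt(0 - 5) + 5, -94) = -219814 + (-401 - 94)/(-487 + (10*sqrt(0 - 5) + 5)) = -219814 - 495/(-487 + (10*sqrt(-5) + 5)) = -219814 - 495/(-487 + (10*(I*sqrt(5)) + 5)) = -219814 - 495/(-487 + (10*I*sqrt(5) + 5)) = -219814 - 495/(-487 + (5 + 10*I*sqrt(5))) = -219814 - 495/(-482 + 10*I*sqrt(5))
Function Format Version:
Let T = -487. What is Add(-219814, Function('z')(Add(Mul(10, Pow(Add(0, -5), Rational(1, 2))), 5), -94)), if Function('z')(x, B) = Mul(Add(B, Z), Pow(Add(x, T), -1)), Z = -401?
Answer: Add(Rational(-8529622691, 38804), Mul(Rational(825, 38804), I, Pow(5, Rational(1, 2)))) ≈ Add(-2.1981e+5, Mul(0.047540, I))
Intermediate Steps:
Function('z')(x, B) = Mul(Pow(Add(-487, x), -1), Add(-401, B)) (Function('z')(x, B) = Mul(Add(B, -401), Pow(Add(x, -487), -1)) = Mul(Add(-401, B), Pow(Add(-487, x), -1)) = Mul(Pow(Add(-487, x), -1), Add(-401, B)))
Add(-219814, Function('z')(Add(Mul(10, Pow(Add(0, -5), Rational(1, 2))), 5), -94)) = Add(-219814, Mul(Pow(Add(-487, Add(Mul(10, Pow(Add(0, -5), Rational(1, 2))), 5)), -1), Add(-401, -94))) = Add(-219814, Mul(Pow(Add(-487, Add(Mul(10, Pow(-5, Rational(1, 2))), 5)), -1), -495)) = Add(-219814, Mul(Pow(Add(-487, Add(Mul(10, Mul(I, Pow(5, Rational(1, 2)))), 5)), -1), -495)) = Add(-219814, Mul(Pow(Add(-487, Add(Mul(10, I, Pow(5, Rational(1, 2))), 5)), -1), -495)) = Add(-219814, Mul(Pow(Add(-487, Add(5, Mul(10, I, Pow(5, Rational(1, 2))))), -1), -495)) = Add(-219814, Mul(Pow(Add(-482, Mul(10, I, Pow(5, Rational(1, 2)))), -1), -495)) = Add(-219814, Mul(-495, Pow(Add(-482, Mul(10, I, Pow(5, Rational(1, 2)))), -1)))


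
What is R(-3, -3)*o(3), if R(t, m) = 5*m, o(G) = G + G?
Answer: -90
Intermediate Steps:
o(G) = 2*G
R(-3, -3)*o(3) = (5*(-3))*(2*3) = -15*6 = -90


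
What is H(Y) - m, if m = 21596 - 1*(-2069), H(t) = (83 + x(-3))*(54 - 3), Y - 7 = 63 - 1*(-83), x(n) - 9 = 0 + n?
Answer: -19126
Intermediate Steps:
x(n) = 9 + n (x(n) = 9 + (0 + n) = 9 + n)
Y = 153 (Y = 7 + (63 - 1*(-83)) = 7 + (63 + 83) = 7 + 146 = 153)
H(t) = 4539 (H(t) = (83 + (9 - 3))*(54 - 3) = (83 + 6)*51 = 89*51 = 4539)
m = 23665 (m = 21596 + 2069 = 23665)
H(Y) - m = 4539 - 1*23665 = 4539 - 23665 = -19126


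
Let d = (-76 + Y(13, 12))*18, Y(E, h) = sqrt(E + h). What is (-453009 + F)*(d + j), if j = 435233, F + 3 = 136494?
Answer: -137354568690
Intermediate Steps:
F = 136491 (F = -3 + 136494 = 136491)
d = -1278 (d = (-76 + sqrt(13 + 12))*18 = (-76 + sqrt(25))*18 = (-76 + 5)*18 = -71*18 = -1278)
(-453009 + F)*(d + j) = (-453009 + 136491)*(-1278 + 435233) = -316518*433955 = -137354568690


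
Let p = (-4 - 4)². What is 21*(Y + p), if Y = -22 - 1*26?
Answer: 336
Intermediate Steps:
Y = -48 (Y = -22 - 26 = -48)
p = 64 (p = (-8)² = 64)
21*(Y + p) = 21*(-48 + 64) = 21*16 = 336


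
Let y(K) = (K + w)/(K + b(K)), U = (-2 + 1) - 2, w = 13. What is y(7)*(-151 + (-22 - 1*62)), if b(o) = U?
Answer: -1175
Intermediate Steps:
U = -3 (U = -1 - 2 = -3)
b(o) = -3
y(K) = (13 + K)/(-3 + K) (y(K) = (K + 13)/(K - 3) = (13 + K)/(-3 + K))
y(7)*(-151 + (-22 - 1*62)) = ((13 + 7)/(-3 + 7))*(-151 + (-22 - 1*62)) = (20/4)*(-151 + (-22 - 62)) = ((1/4)*20)*(-151 - 84) = 5*(-235) = -1175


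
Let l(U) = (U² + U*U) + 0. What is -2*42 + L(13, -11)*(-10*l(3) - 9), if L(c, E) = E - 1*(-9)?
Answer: 294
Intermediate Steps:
L(c, E) = 9 + E (L(c, E) = E + 9 = 9 + E)
l(U) = 2*U² (l(U) = (U² + U²) + 0 = 2*U² + 0 = 2*U²)
-2*42 + L(13, -11)*(-10*l(3) - 9) = -2*42 + (9 - 11)*(-20*3² - 9) = -84 - 2*(-20*9 - 9) = -84 - 2*(-10*18 - 9) = -84 - 2*(-180 - 9) = -84 - 2*(-189) = -84 + 378 = 294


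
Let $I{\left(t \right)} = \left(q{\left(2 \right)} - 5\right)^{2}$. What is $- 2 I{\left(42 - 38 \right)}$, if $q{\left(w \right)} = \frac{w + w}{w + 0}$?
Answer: $-18$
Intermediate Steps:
$q{\left(w \right)} = 2$ ($q{\left(w \right)} = \frac{2 w}{w} = 2$)
$I{\left(t \right)} = 9$ ($I{\left(t \right)} = \left(2 - 5\right)^{2} = \left(-3\right)^{2} = 9$)
$- 2 I{\left(42 - 38 \right)} = \left(-2\right) 9 = -18$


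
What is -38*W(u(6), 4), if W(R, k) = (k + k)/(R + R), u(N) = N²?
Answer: -38/9 ≈ -4.2222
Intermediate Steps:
W(R, k) = k/R (W(R, k) = (2*k)/((2*R)) = (2*k)*(1/(2*R)) = k/R)
-38*W(u(6), 4) = -152/(6²) = -152/36 = -38*⅑ = -38/9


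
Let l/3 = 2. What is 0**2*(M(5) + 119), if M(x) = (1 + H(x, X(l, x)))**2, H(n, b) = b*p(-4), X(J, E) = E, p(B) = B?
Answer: 0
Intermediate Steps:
l = 6 (l = 3*2 = 6)
H(n, b) = -4*b (H(n, b) = b*(-4) = -4*b)
M(x) = (1 - 4*x)**2
0**2*(M(5) + 119) = 0**2*((1 - 4*5)**2 + 119) = 0*((1 - 20)**2 + 119) = 0*((-19)**2 + 119) = 0*(361 + 119) = 0*480 = 0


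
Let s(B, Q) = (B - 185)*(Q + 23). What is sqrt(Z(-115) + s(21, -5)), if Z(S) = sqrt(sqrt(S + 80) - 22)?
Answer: sqrt(-2952 + sqrt(-22 + I*sqrt(35))) ≈ 0.0435 + 54.327*I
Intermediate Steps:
s(B, Q) = (-185 + B)*(23 + Q)
Z(S) = sqrt(-22 + sqrt(80 + S)) (Z(S) = sqrt(sqrt(80 + S) - 22) = sqrt(-22 + sqrt(80 + S)))
sqrt(Z(-115) + s(21, -5)) = sqrt(sqrt(-22 + sqrt(80 - 115)) + (-4255 - 185*(-5) + 23*21 + 21*(-5))) = sqrt(sqrt(-22 + sqrt(-35)) + (-4255 + 925 + 483 - 105)) = sqrt(sqrt(-22 + I*sqrt(35)) - 2952) = sqrt(-2952 + sqrt(-22 + I*sqrt(35)))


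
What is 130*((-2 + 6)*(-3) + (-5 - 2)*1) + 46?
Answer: -2424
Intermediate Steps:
130*((-2 + 6)*(-3) + (-5 - 2)*1) + 46 = 130*(4*(-3) - 7*1) + 46 = 130*(-12 - 7) + 46 = 130*(-19) + 46 = -2470 + 46 = -2424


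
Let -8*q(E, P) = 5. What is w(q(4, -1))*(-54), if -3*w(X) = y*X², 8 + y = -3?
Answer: -2475/32 ≈ -77.344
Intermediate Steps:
y = -11 (y = -8 - 3 = -11)
q(E, P) = -5/8 (q(E, P) = -⅛*5 = -5/8)
w(X) = 11*X²/3 (w(X) = -(-11)*X²/3 = 11*X²/3)
w(q(4, -1))*(-54) = (11*(-5/8)²/3)*(-54) = ((11/3)*(25/64))*(-54) = (275/192)*(-54) = -2475/32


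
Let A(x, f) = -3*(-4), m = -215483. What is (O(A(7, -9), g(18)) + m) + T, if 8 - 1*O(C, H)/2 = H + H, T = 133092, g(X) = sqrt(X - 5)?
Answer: -82375 - 4*sqrt(13) ≈ -82389.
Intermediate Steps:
g(X) = sqrt(-5 + X)
A(x, f) = 12
O(C, H) = 16 - 4*H (O(C, H) = 16 - 2*(H + H) = 16 - 4*H)
(O(A(7, -9), g(18)) + m) + T = ((16 - 4*sqrt(-5 + 18)) - 215483) + 133092 = ((16 - 4*sqrt(13)) - 215483) + 133092 = (-215467 - 4*sqrt(13)) + 133092 = -82375 - 4*sqrt(13)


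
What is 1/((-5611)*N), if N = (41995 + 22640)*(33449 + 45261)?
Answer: -1/28545518389350 ≈ -3.5032e-14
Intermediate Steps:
N = 5087420850 (N = 64635*78710 = 5087420850)
1/((-5611)*N) = 1/(-5611*5087420850) = -1/5611*1/5087420850 = -1/28545518389350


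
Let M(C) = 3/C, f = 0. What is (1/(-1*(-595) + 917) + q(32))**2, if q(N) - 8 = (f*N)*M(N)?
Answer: 146337409/2286144 ≈ 64.011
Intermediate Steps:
q(N) = 8 (q(N) = 8 + (0*N)*(3/N) = 8 + 0*(3/N) = 8 + 0 = 8)
(1/(-1*(-595) + 917) + q(32))**2 = (1/(-1*(-595) + 917) + 8)**2 = (1/(595 + 917) + 8)**2 = (1/1512 + 8)**2 = (12097/1512)**2 = 146337409/2286144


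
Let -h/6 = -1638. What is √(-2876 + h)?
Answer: 2*√1738 ≈ 83.379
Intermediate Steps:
h = 9828 (h = -6*(-1638) = 9828)
√(-2876 + h) = √(-2876 + 9828) = √6952 = 2*√1738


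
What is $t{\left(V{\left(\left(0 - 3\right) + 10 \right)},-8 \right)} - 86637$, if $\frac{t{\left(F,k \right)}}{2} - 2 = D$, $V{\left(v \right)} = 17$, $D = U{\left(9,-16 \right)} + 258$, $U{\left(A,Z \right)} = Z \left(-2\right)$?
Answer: $-86053$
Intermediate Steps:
$U{\left(A,Z \right)} = - 2 Z$
$D = 290$ ($D = \left(-2\right) \left(-16\right) + 258 = 32 + 258 = 290$)
$t{\left(F,k \right)} = 584$ ($t{\left(F,k \right)} = 4 + 2 \cdot 290 = 4 + 580 = 584$)
$t{\left(V{\left(\left(0 - 3\right) + 10 \right)},-8 \right)} - 86637 = 584 - 86637 = -86053$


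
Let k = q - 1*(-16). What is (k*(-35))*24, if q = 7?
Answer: -19320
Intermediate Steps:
k = 23 (k = 7 - 1*(-16) = 7 + 16 = 23)
(k*(-35))*24 = (23*(-35))*24 = -805*24 = -19320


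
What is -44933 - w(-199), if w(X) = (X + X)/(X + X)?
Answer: -44934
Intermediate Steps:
w(X) = 1 (w(X) = (2*X)/((2*X)) = (2*X)*(1/(2*X)) = 1)
-44933 - w(-199) = -44933 - 1*1 = -44933 - 1 = -44934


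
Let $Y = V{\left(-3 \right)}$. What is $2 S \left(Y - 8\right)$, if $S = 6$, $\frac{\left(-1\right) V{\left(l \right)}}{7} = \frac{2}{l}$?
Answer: $-40$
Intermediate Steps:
$V{\left(l \right)} = - \frac{14}{l}$ ($V{\left(l \right)} = - 7 \frac{2}{l} = - \frac{14}{l}$)
$Y = \frac{14}{3}$ ($Y = - \frac{14}{-3} = \left(-14\right) \left(- \frac{1}{3}\right) = \frac{14}{3} \approx 4.6667$)
$2 S \left(Y - 8\right) = 2 \cdot 6 \left(\frac{14}{3} - 8\right) = 12 \left(- \frac{10}{3}\right) = -40$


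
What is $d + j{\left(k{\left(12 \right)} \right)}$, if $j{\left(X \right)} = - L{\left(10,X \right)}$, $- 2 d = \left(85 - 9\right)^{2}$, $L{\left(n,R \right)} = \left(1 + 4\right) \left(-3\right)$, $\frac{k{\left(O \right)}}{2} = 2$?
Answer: $-2873$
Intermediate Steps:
$k{\left(O \right)} = 4$ ($k{\left(O \right)} = 2 \cdot 2 = 4$)
$L{\left(n,R \right)} = -15$ ($L{\left(n,R \right)} = 5 \left(-3\right) = -15$)
$d = -2888$ ($d = - \frac{\left(85 - 9\right)^{2}}{2} = - \frac{76^{2}}{2} = \left(- \frac{1}{2}\right) 5776 = -2888$)
$j{\left(X \right)} = 15$ ($j{\left(X \right)} = \left(-1\right) \left(-15\right) = 15$)
$d + j{\left(k{\left(12 \right)} \right)} = -2888 + 15 = -2873$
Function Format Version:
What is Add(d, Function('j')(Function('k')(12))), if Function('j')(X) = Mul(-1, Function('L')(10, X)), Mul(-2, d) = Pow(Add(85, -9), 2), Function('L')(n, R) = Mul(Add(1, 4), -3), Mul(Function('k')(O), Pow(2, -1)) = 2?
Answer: -2873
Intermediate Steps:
Function('k')(O) = 4 (Function('k')(O) = Mul(2, 2) = 4)
Function('L')(n, R) = -15 (Function('L')(n, R) = Mul(5, -3) = -15)
d = -2888 (d = Mul(Rational(-1, 2), Pow(Add(85, -9), 2)) = Mul(Rational(-1, 2), Pow(76, 2)) = Mul(Rational(-1, 2), 5776) = -2888)
Function('j')(X) = 15 (Function('j')(X) = Mul(-1, -15) = 15)
Add(d, Function('j')(Function('k')(12))) = Add(-2888, 15) = -2873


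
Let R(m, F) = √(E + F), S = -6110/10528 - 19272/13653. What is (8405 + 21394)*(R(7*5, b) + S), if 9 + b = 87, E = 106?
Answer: -1440714957/24272 + 59598*√46 ≈ 3.4486e+5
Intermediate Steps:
b = 78 (b = -9 + 87 = 78)
S = -1015303/509712 (S = -6110*1/10528 - 19272*1/13653 = -65/112 - 6424/4551 = -1015303/509712 ≈ -1.9919)
R(m, F) = √(106 + F)
(8405 + 21394)*(R(7*5, b) + S) = (8405 + 21394)*(√(106 + 78) - 1015303/509712) = 29799*(√184 - 1015303/509712) = 29799*(2*√46 - 1015303/509712) = 29799*(-1015303/509712 + 2*√46) = -1440714957/24272 + 59598*√46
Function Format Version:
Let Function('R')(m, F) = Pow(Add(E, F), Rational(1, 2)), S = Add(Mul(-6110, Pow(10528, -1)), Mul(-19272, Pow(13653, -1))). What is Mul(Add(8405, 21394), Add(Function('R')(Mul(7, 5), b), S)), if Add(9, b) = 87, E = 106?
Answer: Add(Rational(-1440714957, 24272), Mul(59598, Pow(46, Rational(1, 2)))) ≈ 3.4486e+5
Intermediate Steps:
b = 78 (b = Add(-9, 87) = 78)
S = Rational(-1015303, 509712) (S = Add(Mul(-6110, Rational(1, 10528)), Mul(-19272, Rational(1, 13653))) = Add(Rational(-65, 112), Rational(-6424, 4551)) = Rational(-1015303, 509712) ≈ -1.9919)
Function('R')(m, F) = Pow(Add(106, F), Rational(1, 2))
Mul(Add(8405, 21394), Add(Function('R')(Mul(7, 5), b), S)) = Mul(Add(8405, 21394), Add(Pow(Add(106, 78), Rational(1, 2)), Rational(-1015303, 509712))) = Mul(29799, Add(Pow(184, Rational(1, 2)), Rational(-1015303, 509712))) = Mul(29799, Add(Mul(2, Pow(46, Rational(1, 2))), Rational(-1015303, 509712))) = Mul(29799, Add(Rational(-1015303, 509712), Mul(2, Pow(46, Rational(1, 2))))) = Add(Rational(-1440714957, 24272), Mul(59598, Pow(46, Rational(1, 2))))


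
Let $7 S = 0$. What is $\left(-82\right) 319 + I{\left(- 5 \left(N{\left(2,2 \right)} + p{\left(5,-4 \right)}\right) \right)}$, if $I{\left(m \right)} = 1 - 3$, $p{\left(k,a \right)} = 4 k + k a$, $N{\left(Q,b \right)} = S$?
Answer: $-26160$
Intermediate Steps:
$S = 0$ ($S = \frac{1}{7} \cdot 0 = 0$)
$N{\left(Q,b \right)} = 0$
$p{\left(k,a \right)} = 4 k + a k$
$I{\left(m \right)} = -2$ ($I{\left(m \right)} = 1 - 3 = -2$)
$\left(-82\right) 319 + I{\left(- 5 \left(N{\left(2,2 \right)} + p{\left(5,-4 \right)}\right) \right)} = \left(-82\right) 319 - 2 = -26158 - 2 = -26160$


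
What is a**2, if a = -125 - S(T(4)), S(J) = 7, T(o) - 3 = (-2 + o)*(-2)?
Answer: 17424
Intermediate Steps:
T(o) = 7 - 2*o (T(o) = 3 + (-2 + o)*(-2) = 3 + (4 - 2*o) = 7 - 2*o)
a = -132 (a = -125 - 1*7 = -125 - 7 = -132)
a**2 = (-132)**2 = 17424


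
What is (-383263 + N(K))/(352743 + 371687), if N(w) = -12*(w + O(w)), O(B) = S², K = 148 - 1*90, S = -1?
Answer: -54853/103490 ≈ -0.53003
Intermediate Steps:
K = 58 (K = 148 - 90 = 58)
O(B) = 1 (O(B) = (-1)² = 1)
N(w) = -12 - 12*w (N(w) = -12*(w + 1) = -12*(1 + w) = -12 - 12*w)
(-383263 + N(K))/(352743 + 371687) = (-383263 + (-12 - 12*58))/(352743 + 371687) = (-383263 + (-12 - 696))/724430 = (-383263 - 708)*(1/724430) = -383971*1/724430 = -54853/103490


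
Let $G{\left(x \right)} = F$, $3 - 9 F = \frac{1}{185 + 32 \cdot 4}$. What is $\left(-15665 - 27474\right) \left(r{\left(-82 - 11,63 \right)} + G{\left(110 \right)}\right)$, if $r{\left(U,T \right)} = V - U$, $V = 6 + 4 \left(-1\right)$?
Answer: $- \frac{11585107867}{2817} \approx -4.1126 \cdot 10^{6}$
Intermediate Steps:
$F = \frac{938}{2817}$ ($F = \frac{1}{3} - \frac{1}{9 \left(185 + 32 \cdot 4\right)} = \frac{1}{3} - \frac{1}{9 \left(185 + 128\right)} = \frac{1}{3} - \frac{1}{9 \cdot 313} = \frac{1}{3} - \frac{1}{2817} = \frac{938}{2817} \approx 0.33298$)
$G{\left(x \right)} = \frac{938}{2817}$
$V = 2$ ($V = 6 - 4 = 2$)
$r{\left(U,T \right)} = 2 - U$
$\left(-15665 - 27474\right) \left(r{\left(-82 - 11,63 \right)} + G{\left(110 \right)}\right) = \left(-15665 - 27474\right) \left(\left(2 - \left(-82 - 11\right)\right) + \frac{938}{2817}\right) = - 43139 \left(\left(2 - \left(-82 - 11\right)\right) + \frac{938}{2817}\right) = - 43139 \left(\left(2 - -93\right) + \frac{938}{2817}\right) = - 43139 \left(\left(2 + 93\right) + \frac{938}{2817}\right) = - 43139 \left(95 + \frac{938}{2817}\right) = \left(-43139\right) \frac{268553}{2817} = - \frac{11585107867}{2817}$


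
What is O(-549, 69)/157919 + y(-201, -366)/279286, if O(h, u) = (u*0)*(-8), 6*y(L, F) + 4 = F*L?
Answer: 36781/837858 ≈ 0.043899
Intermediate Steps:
y(L, F) = -⅔ + F*L/6 (y(L, F) = -⅔ + (F*L)/6 = -⅔ + F*L/6)
O(h, u) = 0 (O(h, u) = 0*(-8) = 0)
O(-549, 69)/157919 + y(-201, -366)/279286 = 0/157919 + (-⅔ + (⅙)*(-366)*(-201))/279286 = 0*(1/157919) + (-⅔ + 12261)*(1/279286) = 0 + (36781/3)*(1/279286) = 0 + 36781/837858 = 36781/837858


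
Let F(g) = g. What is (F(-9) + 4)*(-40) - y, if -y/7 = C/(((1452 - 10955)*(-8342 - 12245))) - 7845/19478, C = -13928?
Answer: 107340433631671/544377435394 ≈ 197.18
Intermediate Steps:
y = 1535053447129/544377435394 (y = -7*(-13928*1/((-8342 - 12245)*(1452 - 10955)) - 7845/19478) = -7*(-13928/((-9503*(-20587))) - 7845*1/19478) = -7*(-13928/195638261 - 7845/19478) = -7*(-1535053447129/3810642047758) = 1535053447129/544377435394 ≈ 2.8198)
(F(-9) + 4)*(-40) - y = (-9 + 4)*(-40) - 1*1535053447129/544377435394 = -5*(-40) - 1535053447129/544377435394 = 200 - 1535053447129/544377435394 = 107340433631671/544377435394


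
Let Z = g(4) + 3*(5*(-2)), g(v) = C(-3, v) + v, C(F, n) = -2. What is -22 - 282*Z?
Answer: 7874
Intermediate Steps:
g(v) = -2 + v
Z = -28 (Z = (-2 + 4) + 3*(5*(-2)) = 2 + 3*(-10) = 2 - 30 = -28)
-22 - 282*Z = -22 - 282*(-28) = -22 + 7896 = 7874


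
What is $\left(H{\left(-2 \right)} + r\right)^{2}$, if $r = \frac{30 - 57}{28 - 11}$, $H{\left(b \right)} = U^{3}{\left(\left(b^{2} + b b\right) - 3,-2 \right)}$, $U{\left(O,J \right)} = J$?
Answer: $\frac{26569}{289} \approx 91.934$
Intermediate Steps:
$H{\left(b \right)} = -8$ ($H{\left(b \right)} = \left(-2\right)^{3} = -8$)
$r = - \frac{27}{17} \approx -1.5882$
$\left(H{\left(-2 \right)} + r\right)^{2} = \left(-8 - \frac{27}{17}\right)^{2} = \left(- \frac{163}{17}\right)^{2} = \frac{26569}{289}$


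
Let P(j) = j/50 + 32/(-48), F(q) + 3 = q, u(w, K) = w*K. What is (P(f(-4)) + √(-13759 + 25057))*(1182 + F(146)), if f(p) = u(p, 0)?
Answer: -2650/3 + 1325*√11298 ≈ 1.3995e+5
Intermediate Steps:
u(w, K) = K*w
f(p) = 0 (f(p) = 0*p = 0)
F(q) = -3 + q
P(j) = -⅔ + j/50 (P(j) = j*(1/50) + 32*(-1/48) = j/50 - ⅔ = -⅔ + j/50)
(P(f(-4)) + √(-13759 + 25057))*(1182 + F(146)) = ((-⅔ + (1/50)*0) + √(-13759 + 25057))*(1182 + (-3 + 146)) = ((-⅔ + 0) + √11298)*(1182 + 143) = (-⅔ + √11298)*1325 = -2650/3 + 1325*√11298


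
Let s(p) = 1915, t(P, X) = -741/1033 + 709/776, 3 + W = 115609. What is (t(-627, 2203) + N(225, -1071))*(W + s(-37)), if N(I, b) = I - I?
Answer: 18495572501/801608 ≈ 23073.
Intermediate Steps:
W = 115606 (W = -3 + 115609 = 115606)
t(P, X) = 157381/801608 (t(P, X) = -741*1/1033 + 709*(1/776) = -741/1033 + 709/776 = 157381/801608)
N(I, b) = 0
(t(-627, 2203) + N(225, -1071))*(W + s(-37)) = (157381/801608 + 0)*(115606 + 1915) = (157381/801608)*117521 = 18495572501/801608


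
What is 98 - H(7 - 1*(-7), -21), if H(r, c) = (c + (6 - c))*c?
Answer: 224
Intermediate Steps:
H(r, c) = 6*c
98 - H(7 - 1*(-7), -21) = 98 - 6*(-21) = 98 - 1*(-126) = 98 + 126 = 224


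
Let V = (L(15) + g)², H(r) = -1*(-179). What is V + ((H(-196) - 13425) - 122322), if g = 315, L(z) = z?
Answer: -26668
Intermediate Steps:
H(r) = 179
V = 108900 (V = (15 + 315)² = 330² = 108900)
V + ((H(-196) - 13425) - 122322) = 108900 + ((179 - 13425) - 122322) = 108900 + (-13246 - 122322) = 108900 - 135568 = -26668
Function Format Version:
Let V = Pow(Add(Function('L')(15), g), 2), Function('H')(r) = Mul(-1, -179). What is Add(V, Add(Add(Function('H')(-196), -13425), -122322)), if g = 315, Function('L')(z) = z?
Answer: -26668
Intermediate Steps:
Function('H')(r) = 179
V = 108900 (V = Pow(Add(15, 315), 2) = Pow(330, 2) = 108900)
Add(V, Add(Add(Function('H')(-196), -13425), -122322)) = Add(108900, Add(Add(179, -13425), -122322)) = Add(108900, Add(-13246, -122322)) = Add(108900, -135568) = -26668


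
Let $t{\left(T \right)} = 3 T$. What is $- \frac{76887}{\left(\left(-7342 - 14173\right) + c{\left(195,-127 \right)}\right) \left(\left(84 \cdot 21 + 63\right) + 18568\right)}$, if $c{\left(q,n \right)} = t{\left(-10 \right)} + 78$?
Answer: $\frac{76887}{437819465} \approx 0.00017561$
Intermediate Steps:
$c{\left(q,n \right)} = 48$ ($c{\left(q,n \right)} = 3 \left(-10\right) + 78 = -30 + 78 = 48$)
$- \frac{76887}{\left(\left(-7342 - 14173\right) + c{\left(195,-127 \right)}\right) \left(\left(84 \cdot 21 + 63\right) + 18568\right)} = - \frac{76887}{\left(\left(-7342 - 14173\right) + 48\right) \left(\left(84 \cdot 21 + 63\right) + 18568\right)} = - \frac{76887}{\left(\left(-7342 - 14173\right) + 48\right) \left(\left(1764 + 63\right) + 18568\right)} = - \frac{76887}{\left(-21515 + 48\right) \left(1827 + 18568\right)} = - \frac{76887}{\left(-21467\right) 20395} = - \frac{76887}{-437819465} = \left(-76887\right) \left(- \frac{1}{437819465}\right) = \frac{76887}{437819465}$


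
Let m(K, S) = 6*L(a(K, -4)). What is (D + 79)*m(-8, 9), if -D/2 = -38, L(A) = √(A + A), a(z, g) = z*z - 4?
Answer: 1860*√30 ≈ 10188.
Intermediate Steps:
a(z, g) = -4 + z² (a(z, g) = z² - 4 = -4 + z²)
L(A) = √2*√A (L(A) = √(2*A) = √2*√A)
m(K, S) = 6*√2*√(-4 + K²) (m(K, S) = 6*(√2*√(-4 + K²)) = 6*√2*√(-4 + K²))
D = 76 (D = -2*(-38) = 76)
(D + 79)*m(-8, 9) = (76 + 79)*(6*√(-8 + 2*(-8)²)) = 155*(6*√(-8 + 2*64)) = 155*(6*√(-8 + 128)) = 155*(6*√120) = 155*(6*(2*√30)) = 155*(12*√30) = 1860*√30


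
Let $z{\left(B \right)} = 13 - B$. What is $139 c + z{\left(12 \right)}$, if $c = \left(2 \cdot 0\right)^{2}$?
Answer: $1$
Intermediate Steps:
$c = 0$ ($c = 0^{2} = 0$)
$139 c + z{\left(12 \right)} = 139 \cdot 0 + \left(13 - 12\right) = 0 + \left(13 - 12\right) = 0 + 1 = 1$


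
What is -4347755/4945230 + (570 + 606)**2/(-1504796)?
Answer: -669080936873/372078116154 ≈ -1.7982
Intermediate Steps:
-4347755/4945230 + (570 + 606)**2/(-1504796) = -4347755*1/4945230 + 1176**2*(-1/1504796) = -869551/989046 + 1382976*(-1/1504796) = -869551/989046 - 345744/376199 = -669080936873/372078116154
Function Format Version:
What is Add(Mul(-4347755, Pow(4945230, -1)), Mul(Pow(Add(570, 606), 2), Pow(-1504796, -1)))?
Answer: Rational(-669080936873, 372078116154) ≈ -1.7982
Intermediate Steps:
Add(Mul(-4347755, Pow(4945230, -1)), Mul(Pow(Add(570, 606), 2), Pow(-1504796, -1))) = Add(Mul(-4347755, Rational(1, 4945230)), Mul(Pow(1176, 2), Rational(-1, 1504796))) = Add(Rational(-869551, 989046), Mul(1382976, Rational(-1, 1504796))) = Add(Rational(-869551, 989046), Rational(-345744, 376199)) = Rational(-669080936873, 372078116154)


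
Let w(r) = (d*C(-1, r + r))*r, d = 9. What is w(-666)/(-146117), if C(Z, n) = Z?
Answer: -5994/146117 ≈ -0.041022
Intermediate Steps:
w(r) = -9*r (w(r) = (9*(-1))*r = -9*r)
w(-666)/(-146117) = -9*(-666)/(-146117) = 5994*(-1/146117) = -5994/146117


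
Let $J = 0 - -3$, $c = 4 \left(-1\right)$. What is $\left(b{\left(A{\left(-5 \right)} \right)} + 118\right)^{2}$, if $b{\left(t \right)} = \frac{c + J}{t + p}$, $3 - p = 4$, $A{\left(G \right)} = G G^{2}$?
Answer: $\frac{221087161}{15876} \approx 13926.0$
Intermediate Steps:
$A{\left(G \right)} = G^{3}$
$c = -4$
$J = 3$ ($J = 0 + 3 = 3$)
$p = -1$ ($p = 3 - 4 = -1$)
$b{\left(t \right)} = - \frac{1}{-1 + t}$ ($b{\left(t \right)} = \frac{-4 + 3}{t - 1} = - \frac{1}{-1 + t}$)
$\left(b{\left(A{\left(-5 \right)} \right)} + 118\right)^{2} = \left(- \frac{1}{-1 + \left(-5\right)^{3}} + 118\right)^{2} = \left(- \frac{1}{-1 - 125} + 118\right)^{2} = \left(- \frac{1}{-126} + 118\right)^{2} = \left(\left(-1\right) \left(- \frac{1}{126}\right) + 118\right)^{2} = \left(\frac{1}{126} + 118\right)^{2} = \left(\frac{14869}{126}\right)^{2} = \frac{221087161}{15876}$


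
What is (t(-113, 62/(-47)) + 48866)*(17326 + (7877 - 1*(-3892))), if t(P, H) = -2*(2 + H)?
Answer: 66820682610/47 ≈ 1.4217e+9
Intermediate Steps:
t(P, H) = -4 - 2*H
(t(-113, 62/(-47)) + 48866)*(17326 + (7877 - 1*(-3892))) = ((-4 - 124/(-47)) + 48866)*(17326 + (7877 - 1*(-3892))) = ((-4 - 124*(-1)/47) + 48866)*(17326 + (7877 + 3892)) = ((-4 - 2*(-62/47)) + 48866)*(17326 + 11769) = ((-4 + 124/47) + 48866)*29095 = (-64/47 + 48866)*29095 = (2296638/47)*29095 = 66820682610/47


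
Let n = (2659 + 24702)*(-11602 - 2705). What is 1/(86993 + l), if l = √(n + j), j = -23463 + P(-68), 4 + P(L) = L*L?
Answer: 86993/7959254719 - I*√391472670/7959254719 ≈ 1.093e-5 - 2.4859e-6*I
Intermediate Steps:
P(L) = -4 + L² (P(L) = -4 + L*L = -4 + L²)
n = -391453827 (n = 27361*(-14307) = -391453827)
j = -18843 (j = -23463 + (-4 + (-68)²) = -23463 + (-4 + 4624) = -23463 + 4620 = -18843)
l = I*√391472670 (l = √(-391453827 - 18843) = √(-391472670) = I*√391472670 ≈ 19786.0*I)
1/(86993 + l) = 1/(86993 + I*√391472670)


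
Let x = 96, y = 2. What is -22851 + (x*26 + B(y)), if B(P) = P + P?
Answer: -20351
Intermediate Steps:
B(P) = 2*P
-22851 + (x*26 + B(y)) = -22851 + (96*26 + 2*2) = -22851 + (2496 + 4) = -22851 + 2500 = -20351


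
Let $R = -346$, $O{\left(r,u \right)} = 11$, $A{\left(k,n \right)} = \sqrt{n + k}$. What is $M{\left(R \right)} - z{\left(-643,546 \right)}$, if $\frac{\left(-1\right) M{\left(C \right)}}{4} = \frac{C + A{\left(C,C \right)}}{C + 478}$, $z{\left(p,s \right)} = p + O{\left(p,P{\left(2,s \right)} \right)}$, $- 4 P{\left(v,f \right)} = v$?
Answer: $\frac{21202}{33} - \frac{2 i \sqrt{173}}{33} \approx 642.48 - 0.79715 i$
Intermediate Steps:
$P{\left(v,f \right)} = - \frac{v}{4}$
$A{\left(k,n \right)} = \sqrt{k + n}$
$z{\left(p,s \right)} = 11 + p$ ($z{\left(p,s \right)} = p + 11 = 11 + p$)
$M{\left(C \right)} = - \frac{4 \left(C + \sqrt{2} \sqrt{C}\right)}{478 + C}$ ($M{\left(C \right)} = - 4 \frac{C + \sqrt{C + C}}{C + 478} = - 4 \frac{C + \sqrt{2 C}}{478 + C} = - 4 \frac{C + \sqrt{2} \sqrt{C}}{478 + C} = - \frac{4 \left(C + \sqrt{2} \sqrt{C}\right)}{478 + C}$)
$M{\left(R \right)} - z{\left(-643,546 \right)} = \frac{4 \left(\left(-1\right) \left(-346\right) - \sqrt{2} \sqrt{-346}\right)}{478 - 346} - \left(11 - 643\right) = \frac{4 \left(346 - \sqrt{2} i \sqrt{346}\right)}{132} - -632 = 4 \cdot \frac{1}{132} \left(346 - 2 i \sqrt{173}\right) + 632 = \left(\frac{346}{33} - \frac{2 i \sqrt{173}}{33}\right) + 632 = \frac{21202}{33} - \frac{2 i \sqrt{173}}{33}$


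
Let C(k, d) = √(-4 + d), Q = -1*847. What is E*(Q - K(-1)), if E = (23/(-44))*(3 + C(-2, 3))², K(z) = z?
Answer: 38916/11 + 29187*I/11 ≈ 3537.8 + 2653.4*I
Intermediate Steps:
Q = -847
E = -23*(3 + I)²/44 (E = (23/(-44))*(3 + √(-4 + 3))² = (23*(-1/44))*(3 + √(-1))² = -23*(3 + I)²/44 ≈ -4.1818 - 3.1364*I)
E*(Q - K(-1)) = (-46/11 - 69*I/22)*(-847 - 1*(-1)) = (-46/11 - 69*I/22)*(-847 + 1) = (-46/11 - 69*I/22)*(-846) = 38916/11 + 29187*I/11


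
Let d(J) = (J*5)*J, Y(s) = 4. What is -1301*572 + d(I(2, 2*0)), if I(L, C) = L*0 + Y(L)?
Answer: -744092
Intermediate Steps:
I(L, C) = 4 (I(L, C) = L*0 + 4 = 0 + 4 = 4)
d(J) = 5*J**2 (d(J) = (5*J)*J = 5*J**2)
-1301*572 + d(I(2, 2*0)) = -1301*572 + 5*4**2 = -744172 + 5*16 = -744172 + 80 = -744092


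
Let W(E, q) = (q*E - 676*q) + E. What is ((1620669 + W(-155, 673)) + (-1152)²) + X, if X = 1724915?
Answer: 4113270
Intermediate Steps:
W(E, q) = E - 676*q + E*q (W(E, q) = (E*q - 676*q) + E = (-676*q + E*q) + E = E - 676*q + E*q)
((1620669 + W(-155, 673)) + (-1152)²) + X = ((1620669 + (-155 - 676*673 - 155*673)) + (-1152)²) + 1724915 = ((1620669 + (-155 - 454948 - 104315)) + 1327104) + 1724915 = ((1620669 - 559418) + 1327104) + 1724915 = (1061251 + 1327104) + 1724915 = 2388355 + 1724915 = 4113270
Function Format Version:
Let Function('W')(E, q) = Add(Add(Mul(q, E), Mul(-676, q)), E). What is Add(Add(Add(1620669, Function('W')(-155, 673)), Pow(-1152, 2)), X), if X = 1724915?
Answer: 4113270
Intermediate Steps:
Function('W')(E, q) = Add(E, Mul(-676, q), Mul(E, q)) (Function('W')(E, q) = Add(Add(Mul(E, q), Mul(-676, q)), E) = Add(Add(Mul(-676, q), Mul(E, q)), E) = Add(E, Mul(-676, q), Mul(E, q)))
Add(Add(Add(1620669, Function('W')(-155, 673)), Pow(-1152, 2)), X) = Add(Add(Add(1620669, Add(-155, Mul(-676, 673), Mul(-155, 673))), Pow(-1152, 2)), 1724915) = Add(Add(Add(1620669, Add(-155, -454948, -104315)), 1327104), 1724915) = Add(Add(Add(1620669, -559418), 1327104), 1724915) = Add(Add(1061251, 1327104), 1724915) = Add(2388355, 1724915) = 4113270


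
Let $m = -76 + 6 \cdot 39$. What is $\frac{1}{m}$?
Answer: $\frac{1}{158} \approx 0.0063291$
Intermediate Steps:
$m = 158$ ($m = -76 + 234 = 158$)
$\frac{1}{m} = \frac{1}{158}$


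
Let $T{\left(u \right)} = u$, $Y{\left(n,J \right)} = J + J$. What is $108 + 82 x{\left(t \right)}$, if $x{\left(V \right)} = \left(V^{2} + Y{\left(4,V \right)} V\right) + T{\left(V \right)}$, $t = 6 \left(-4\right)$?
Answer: $139836$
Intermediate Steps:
$t = -24$
$Y{\left(n,J \right)} = 2 J$
$x{\left(V \right)} = V + 3 V^{2}$ ($x{\left(V \right)} = \left(V^{2} + 2 V V\right) + V = \left(V^{2} + 2 V^{2}\right) + V = 3 V^{2} + V = V + 3 V^{2}$)
$108 + 82 x{\left(t \right)} = 108 + 82 \left(- 24 \left(1 + 3 \left(-24\right)\right)\right) = 108 + 82 \left(- 24 \left(1 - 72\right)\right) = 108 + 82 \left(\left(-24\right) \left(-71\right)\right) = 108 + 82 \cdot 1704 = 108 + 139728 = 139836$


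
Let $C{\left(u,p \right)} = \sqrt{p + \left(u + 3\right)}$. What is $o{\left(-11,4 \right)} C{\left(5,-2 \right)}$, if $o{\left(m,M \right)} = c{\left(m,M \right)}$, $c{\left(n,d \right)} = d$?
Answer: $4 \sqrt{6} \approx 9.798$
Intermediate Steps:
$o{\left(m,M \right)} = M$
$C{\left(u,p \right)} = \sqrt{3 + p + u}$ ($C{\left(u,p \right)} = \sqrt{p + \left(3 + u\right)} = \sqrt{3 + p + u}$)
$o{\left(-11,4 \right)} C{\left(5,-2 \right)} = 4 \sqrt{3 - 2 + 5} = 4 \sqrt{6}$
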